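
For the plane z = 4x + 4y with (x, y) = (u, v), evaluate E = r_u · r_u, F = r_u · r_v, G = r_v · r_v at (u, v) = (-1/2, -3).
E = 17;  F = 16;  G = 17

Partials: r_u = (1, 0, 4), r_v = (0, 1, 4). As functions of (u, v):
  E = r_u · r_u = 17,
  F = r_u · r_v = 16,
  G = r_v · r_v = 17.
Evaluating at (u, v) = (-1/2, -3): E = 17, F = 16, G = 17.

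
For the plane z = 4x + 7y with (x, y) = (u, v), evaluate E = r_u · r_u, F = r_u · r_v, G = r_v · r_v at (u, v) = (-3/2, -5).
E = 17;  F = 28;  G = 50

Partials: r_u = (1, 0, 4), r_v = (0, 1, 7). As functions of (u, v):
  E = r_u · r_u = 17,
  F = r_u · r_v = 28,
  G = r_v · r_v = 50.
Evaluating at (u, v) = (-3/2, -5): E = 17, F = 28, G = 50.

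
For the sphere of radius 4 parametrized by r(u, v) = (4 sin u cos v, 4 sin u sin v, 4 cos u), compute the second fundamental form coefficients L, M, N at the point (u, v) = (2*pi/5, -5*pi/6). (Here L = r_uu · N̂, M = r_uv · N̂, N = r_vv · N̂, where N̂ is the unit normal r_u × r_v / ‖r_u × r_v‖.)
L = -4;  M = 0;  N = -5/2 - sqrt(5)/2

Compute the unit normal N̂(u, v) = (sin(u)^2*cos(v)/Abs(sin(u)), sin(u)^2*sin(v)/Abs(sin(u)), sin(2*u)/(2*Abs(sin(u)))), and the second partials r_uu, r_uv, r_vv. Take dot products:
  L(u, v) = r_uu · N̂ = -4*sin(u)/Abs(sin(u)),
  M(u, v) = r_uv · N̂ = 0,
  N(u, v) = r_vv · N̂ = -4*sin(u)^3/Abs(sin(u)).
Evaluating at (u, v) = (2*pi/5, -5*pi/6):
  L = -4, M = 0, N = -5/2 - sqrt(5)/2.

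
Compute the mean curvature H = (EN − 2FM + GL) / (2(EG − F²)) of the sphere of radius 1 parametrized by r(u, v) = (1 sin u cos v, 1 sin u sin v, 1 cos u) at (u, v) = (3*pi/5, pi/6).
H = -1

With E = 1, F = 0, G = sin(u)^2, L = -sin(u)/Abs(sin(u)), M = 0, N = -sin(u)^3/Abs(sin(u)), assemble
  H = (EN − 2FM + GL) / (2(EG − F²)) = -sin(u)/Abs(sin(u)).
At (u, v) = (3*pi/5, pi/6): H = -1.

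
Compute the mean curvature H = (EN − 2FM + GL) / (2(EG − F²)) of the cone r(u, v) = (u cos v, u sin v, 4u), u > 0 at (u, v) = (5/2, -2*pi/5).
H = 4*sqrt(17)/85

With E = 17, F = 0, G = u^2, L = 0, M = 0, N = 4*sqrt(17)*u^2/(17*Abs(u)), assemble
  H = (EN − 2FM + GL) / (2(EG − F²)) = 2*sqrt(17)/(17*Abs(u)).
At (u, v) = (5/2, -2*pi/5): H = 4*sqrt(17)/85.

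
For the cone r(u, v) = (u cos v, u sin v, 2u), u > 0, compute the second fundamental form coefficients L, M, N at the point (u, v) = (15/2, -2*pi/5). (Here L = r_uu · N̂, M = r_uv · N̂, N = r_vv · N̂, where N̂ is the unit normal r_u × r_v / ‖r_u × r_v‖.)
L = 0;  M = 0;  N = 3*sqrt(5)

Compute the unit normal N̂(u, v) = (-2*sqrt(5)*u*cos(v)/(5*Abs(u)), -2*sqrt(5)*u*sin(v)/(5*Abs(u)), sqrt(5)*u/(5*Abs(u))), and the second partials r_uu, r_uv, r_vv. Take dot products:
  L(u, v) = r_uu · N̂ = 0,
  M(u, v) = r_uv · N̂ = 0,
  N(u, v) = r_vv · N̂ = 2*sqrt(5)*u^2/(5*Abs(u)).
Evaluating at (u, v) = (15/2, -2*pi/5):
  L = 0, M = 0, N = 3*sqrt(5).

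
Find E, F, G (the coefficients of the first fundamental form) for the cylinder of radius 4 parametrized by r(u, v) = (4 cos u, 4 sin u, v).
E = 16;  F = 0;  G = 1

Compute partials: r_u = (-4*sin(u), 4*cos(u), 0), r_v = (0, 0, 1). Then
  E = r_u · r_u = 16,
  F = r_u · r_v = 0,
  G = r_v · r_v = 1.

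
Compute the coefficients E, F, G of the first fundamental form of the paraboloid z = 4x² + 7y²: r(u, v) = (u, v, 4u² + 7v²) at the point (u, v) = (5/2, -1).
E = 401;  F = -280;  G = 197

Partials: r_u = (1, 0, 8*u), r_v = (0, 1, 14*v). As functions of (u, v):
  E = r_u · r_u = 64*u^2 + 1,
  F = r_u · r_v = 112*u*v,
  G = r_v · r_v = 196*v^2 + 1.
Evaluating at (u, v) = (5/2, -1): E = 401, F = -280, G = 197.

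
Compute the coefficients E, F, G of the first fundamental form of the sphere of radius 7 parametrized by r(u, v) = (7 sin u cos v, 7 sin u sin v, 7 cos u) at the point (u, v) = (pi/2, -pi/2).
E = 49;  F = 0;  G = 49

Partials: r_u = (7*cos(u)*cos(v), 7*sin(v)*cos(u), -7*sin(u)), r_v = (-7*sin(u)*sin(v), 7*sin(u)*cos(v), 0). As functions of (u, v):
  E = r_u · r_u = 49,
  F = r_u · r_v = 0,
  G = r_v · r_v = 49*sin(u)^2.
Evaluating at (u, v) = (pi/2, -pi/2): E = 49, F = 0, G = 49.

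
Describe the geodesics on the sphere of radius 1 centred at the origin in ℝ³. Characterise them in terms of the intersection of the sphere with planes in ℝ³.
Geodesics on the sphere of radius 1 are great circles — circles of radius 1 obtained as the intersection of the sphere with planes through the origin (the centre of the sphere).

A curve α(t) of nonzero constant speed on the sphere of radius 1 is a geodesic iff its acceleration α̈ is everywhere normal to the surface, i.e. parallel to the radial vector α(t). Then d/dt(α × α̇) = α̇ × α̇ + α × α̈ = 0, so α × α̇ is a constant vector n ≠ 0 and α(t) · n = 0 for all t: α lies in the plane through the origin with normal n. The intersection of that plane with the sphere is a circle of radius 1 (a great circle). Conversely, a great circle traversed at constant speed has centripetal acceleration pointing at the origin, hence normal to the sphere, so every great circle is a geodesic.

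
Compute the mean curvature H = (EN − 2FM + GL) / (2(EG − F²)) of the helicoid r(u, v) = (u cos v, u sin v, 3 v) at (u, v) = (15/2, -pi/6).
H = 0

With E = 1, F = 0, G = u^2 + 9, L = 0, M = -3/sqrt(u^2 + 9), N = 0, assemble
  H = (EN − 2FM + GL) / (2(EG − F²)) = 0.
At (u, v) = (15/2, -pi/6): H = 0.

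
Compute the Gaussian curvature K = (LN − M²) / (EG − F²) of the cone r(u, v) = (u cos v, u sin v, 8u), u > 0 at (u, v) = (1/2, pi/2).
K = 0

Coefficients of the first fundamental form: E = 65, F = 0, G = u^2.
Coefficients of the second fundamental form: L = 0, M = 0, N = 8*sqrt(65)*u^2/(65*Abs(u)).
Assemble K = (LN − M²)/(EG − F²) = 0. At (u, v) = (1/2, pi/2): K = 0.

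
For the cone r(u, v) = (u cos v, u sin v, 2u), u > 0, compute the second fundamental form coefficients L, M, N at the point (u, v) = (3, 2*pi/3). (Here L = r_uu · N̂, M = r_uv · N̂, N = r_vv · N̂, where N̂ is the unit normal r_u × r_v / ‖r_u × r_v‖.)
L = 0;  M = 0;  N = 6*sqrt(5)/5

Compute the unit normal N̂(u, v) = (-2*sqrt(5)*u*cos(v)/(5*Abs(u)), -2*sqrt(5)*u*sin(v)/(5*Abs(u)), sqrt(5)*u/(5*Abs(u))), and the second partials r_uu, r_uv, r_vv. Take dot products:
  L(u, v) = r_uu · N̂ = 0,
  M(u, v) = r_uv · N̂ = 0,
  N(u, v) = r_vv · N̂ = 2*sqrt(5)*u^2/(5*Abs(u)).
Evaluating at (u, v) = (3, 2*pi/3):
  L = 0, M = 0, N = 6*sqrt(5)/5.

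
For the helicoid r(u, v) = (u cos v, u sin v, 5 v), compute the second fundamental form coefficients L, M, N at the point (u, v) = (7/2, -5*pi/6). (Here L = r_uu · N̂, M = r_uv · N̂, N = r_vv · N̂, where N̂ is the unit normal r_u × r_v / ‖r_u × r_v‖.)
L = 0;  M = -10*sqrt(149)/149;  N = 0

Compute the unit normal N̂(u, v) = (5*sin(v)/sqrt(u^2 + 25), -5*cos(v)/sqrt(u^2 + 25), u/sqrt(u^2 + 25)), and the second partials r_uu, r_uv, r_vv. Take dot products:
  L(u, v) = r_uu · N̂ = 0,
  M(u, v) = r_uv · N̂ = -5/sqrt(u^2 + 25),
  N(u, v) = r_vv · N̂ = 0.
Evaluating at (u, v) = (7/2, -5*pi/6):
  L = 0, M = -10*sqrt(149)/149, N = 0.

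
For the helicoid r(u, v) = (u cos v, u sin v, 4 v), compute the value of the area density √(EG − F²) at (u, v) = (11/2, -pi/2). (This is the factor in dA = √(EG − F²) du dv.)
√(EG − F²)|_{(11/2, -pi/2)} = sqrt(185)/2

E = 1, F = 0, G = u^2 + 16, so EG − F² = u^2 + 16. Taking the positive square root: √(EG − F²) = sqrt(u^2 + 16). At (u, v) = (11/2, -pi/2): sqrt(185)/2.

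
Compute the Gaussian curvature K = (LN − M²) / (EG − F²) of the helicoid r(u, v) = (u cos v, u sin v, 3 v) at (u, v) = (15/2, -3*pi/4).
K = -16/7569

Coefficients of the first fundamental form: E = 1, F = 0, G = u^2 + 9.
Coefficients of the second fundamental form: L = 0, M = -3/sqrt(u^2 + 9), N = 0.
Assemble K = (LN − M²)/(EG − F²) = -9/(u^2 + 9)^2. At (u, v) = (15/2, -3*pi/4): K = -16/7569.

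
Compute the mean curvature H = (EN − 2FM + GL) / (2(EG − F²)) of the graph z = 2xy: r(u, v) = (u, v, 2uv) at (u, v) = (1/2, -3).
H = 3*sqrt(38)/361

With E = 4*v^2 + 1, F = 4*u*v, G = 4*u^2 + 1, L = 0, M = 2/sqrt(4*u^2 + 4*v^2 + 1), N = 0, assemble
  H = (EN − 2FM + GL) / (2(EG − F²)) = -8*u*v/(4*u^2 + 4*v^2 + 1)^(3/2).
At (u, v) = (1/2, -3): H = 3*sqrt(38)/361.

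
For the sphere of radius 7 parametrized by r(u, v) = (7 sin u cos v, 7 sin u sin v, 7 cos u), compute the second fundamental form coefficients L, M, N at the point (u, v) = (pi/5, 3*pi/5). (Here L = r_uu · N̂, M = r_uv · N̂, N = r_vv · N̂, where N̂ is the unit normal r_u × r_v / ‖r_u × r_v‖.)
L = -7;  M = 0;  N = -35/8 + 7*sqrt(5)/8

Compute the unit normal N̂(u, v) = (sin(u)^2*cos(v)/Abs(sin(u)), sin(u)^2*sin(v)/Abs(sin(u)), sin(2*u)/(2*Abs(sin(u)))), and the second partials r_uu, r_uv, r_vv. Take dot products:
  L(u, v) = r_uu · N̂ = -7*sin(u)/Abs(sin(u)),
  M(u, v) = r_uv · N̂ = 0,
  N(u, v) = r_vv · N̂ = -7*sin(u)^3/Abs(sin(u)).
Evaluating at (u, v) = (pi/5, 3*pi/5):
  L = -7, M = 0, N = -35/8 + 7*sqrt(5)/8.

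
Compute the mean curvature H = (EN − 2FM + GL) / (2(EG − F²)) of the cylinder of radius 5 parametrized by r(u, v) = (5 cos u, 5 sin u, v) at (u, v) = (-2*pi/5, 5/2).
H = -1/10

With E = 25, F = 0, G = 1, L = -5, M = 0, N = 0, assemble
  H = (EN − 2FM + GL) / (2(EG − F²)) = -1/10.
At (u, v) = (-2*pi/5, 5/2): H = -1/10.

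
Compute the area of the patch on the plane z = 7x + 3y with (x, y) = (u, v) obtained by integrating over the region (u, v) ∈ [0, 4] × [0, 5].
Area = 20*sqrt(59)

Area = ∫∫ √(EG − F²) du dv with √(EG − F²) = sqrt(59). Integrating over [0, 4] × [0, 5] gives 20*sqrt(59).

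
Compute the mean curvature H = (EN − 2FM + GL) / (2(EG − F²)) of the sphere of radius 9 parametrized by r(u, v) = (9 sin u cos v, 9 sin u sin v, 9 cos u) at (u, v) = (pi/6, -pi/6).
H = -1/9

With E = 81, F = 0, G = 81*sin(u)^2, L = -9*sin(u)/Abs(sin(u)), M = 0, N = -9*sin(u)^3/Abs(sin(u)), assemble
  H = (EN − 2FM + GL) / (2(EG − F²)) = -sin(u)/(9*Abs(sin(u))).
At (u, v) = (pi/6, -pi/6): H = -1/9.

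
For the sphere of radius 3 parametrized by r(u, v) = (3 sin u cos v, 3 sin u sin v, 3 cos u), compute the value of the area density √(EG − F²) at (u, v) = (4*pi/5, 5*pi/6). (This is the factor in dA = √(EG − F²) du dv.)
√(EG − F²)|_{(4*pi/5, 5*pi/6)} = 9*sqrt(10 - 2*sqrt(5))/4

E = 9, F = 0, G = 9*sin(u)^2, so EG − F² = 81*sin(u)^2. Taking the positive square root: √(EG − F²) = 9*Abs(sin(u)). At (u, v) = (4*pi/5, 5*pi/6): 9*sqrt(10 - 2*sqrt(5))/4.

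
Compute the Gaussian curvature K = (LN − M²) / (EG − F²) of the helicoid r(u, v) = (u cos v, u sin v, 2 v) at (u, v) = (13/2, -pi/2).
K = -64/34225

Coefficients of the first fundamental form: E = 1, F = 0, G = u^2 + 4.
Coefficients of the second fundamental form: L = 0, M = -2/sqrt(u^2 + 4), N = 0.
Assemble K = (LN − M²)/(EG − F²) = -4/(u^2 + 4)^2. At (u, v) = (13/2, -pi/2): K = -64/34225.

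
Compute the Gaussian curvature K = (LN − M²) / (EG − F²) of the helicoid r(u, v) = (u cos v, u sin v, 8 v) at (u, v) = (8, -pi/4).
K = -1/256

Coefficients of the first fundamental form: E = 1, F = 0, G = u^2 + 64.
Coefficients of the second fundamental form: L = 0, M = -8/sqrt(u^2 + 64), N = 0.
Assemble K = (LN − M²)/(EG − F²) = -64/(u^2 + 64)^2. At (u, v) = (8, -pi/4): K = -1/256.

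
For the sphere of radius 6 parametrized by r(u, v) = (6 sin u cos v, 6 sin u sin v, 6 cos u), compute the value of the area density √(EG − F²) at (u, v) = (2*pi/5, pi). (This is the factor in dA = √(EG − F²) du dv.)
√(EG − F²)|_{(2*pi/5, pi)} = 9*sqrt(2*sqrt(5) + 10)

E = 36, F = 0, G = 36*sin(u)^2, so EG − F² = 1296*sin(u)^2. Taking the positive square root: √(EG − F²) = 36*Abs(sin(u)). At (u, v) = (2*pi/5, pi): 9*sqrt(2*sqrt(5) + 10).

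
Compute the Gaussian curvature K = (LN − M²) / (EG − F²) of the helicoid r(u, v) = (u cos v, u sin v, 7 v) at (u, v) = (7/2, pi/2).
K = -16/1225

Coefficients of the first fundamental form: E = 1, F = 0, G = u^2 + 49.
Coefficients of the second fundamental form: L = 0, M = -7/sqrt(u^2 + 49), N = 0.
Assemble K = (LN − M²)/(EG − F²) = -49/(u^2 + 49)^2. At (u, v) = (7/2, pi/2): K = -16/1225.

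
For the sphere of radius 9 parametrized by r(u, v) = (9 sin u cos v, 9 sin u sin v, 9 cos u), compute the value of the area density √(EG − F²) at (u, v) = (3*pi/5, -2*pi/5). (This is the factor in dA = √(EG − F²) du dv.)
√(EG − F²)|_{(3*pi/5, -2*pi/5)} = 81*sqrt(2*sqrt(5) + 10)/4

E = 81, F = 0, G = 81*sin(u)^2, so EG − F² = 6561*sin(u)^2. Taking the positive square root: √(EG − F²) = 81*Abs(sin(u)). At (u, v) = (3*pi/5, -2*pi/5): 81*sqrt(2*sqrt(5) + 10)/4.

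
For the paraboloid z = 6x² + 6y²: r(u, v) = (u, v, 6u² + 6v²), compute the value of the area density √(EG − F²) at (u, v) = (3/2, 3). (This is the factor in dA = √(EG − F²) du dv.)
√(EG − F²)|_{(3/2, 3)} = sqrt(1621)

E = 144*u^2 + 1, F = 144*u*v, G = 144*v^2 + 1, so EG − F² = 144*u^2 + 144*v^2 + 1. Taking the positive square root: √(EG − F²) = sqrt(144*u^2 + 144*v^2 + 1). At (u, v) = (3/2, 3): sqrt(1621).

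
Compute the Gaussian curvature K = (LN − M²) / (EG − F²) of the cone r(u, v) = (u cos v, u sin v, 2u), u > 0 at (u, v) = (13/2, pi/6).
K = 0

Coefficients of the first fundamental form: E = 5, F = 0, G = u^2.
Coefficients of the second fundamental form: L = 0, M = 0, N = 2*sqrt(5)*u^2/(5*Abs(u)).
Assemble K = (LN − M²)/(EG − F²) = 0. At (u, v) = (13/2, pi/6): K = 0.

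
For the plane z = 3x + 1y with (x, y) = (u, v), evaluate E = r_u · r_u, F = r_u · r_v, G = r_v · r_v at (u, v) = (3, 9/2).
E = 10;  F = 3;  G = 2

Partials: r_u = (1, 0, 3), r_v = (0, 1, 1). As functions of (u, v):
  E = r_u · r_u = 10,
  F = r_u · r_v = 3,
  G = r_v · r_v = 2.
Evaluating at (u, v) = (3, 9/2): E = 10, F = 3, G = 2.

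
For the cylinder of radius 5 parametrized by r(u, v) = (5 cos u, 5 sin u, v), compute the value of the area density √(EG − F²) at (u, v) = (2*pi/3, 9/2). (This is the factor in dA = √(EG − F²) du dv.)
√(EG − F²)|_{(2*pi/3, 9/2)} = 5

E = 25, F = 0, G = 1, so EG − F² = 25. Taking the positive square root: √(EG − F²) = 5. At (u, v) = (2*pi/3, 9/2): 5.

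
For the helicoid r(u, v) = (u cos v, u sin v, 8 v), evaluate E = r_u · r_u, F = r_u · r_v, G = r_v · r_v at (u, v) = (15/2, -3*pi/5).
E = 1;  F = 0;  G = 481/4

Partials: r_u = (cos(v), sin(v), 0), r_v = (-u*sin(v), u*cos(v), 8). As functions of (u, v):
  E = r_u · r_u = 1,
  F = r_u · r_v = 0,
  G = r_v · r_v = u^2 + 64.
Evaluating at (u, v) = (15/2, -3*pi/5): E = 1, F = 0, G = 481/4.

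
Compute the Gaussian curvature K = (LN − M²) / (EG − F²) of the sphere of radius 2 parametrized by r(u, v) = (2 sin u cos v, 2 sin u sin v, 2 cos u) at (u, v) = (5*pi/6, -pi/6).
K = 1/4

Coefficients of the first fundamental form: E = 4, F = 0, G = 4*sin(u)^2.
Coefficients of the second fundamental form: L = -2*sin(u)/Abs(sin(u)), M = 0, N = -2*sin(u)^3/Abs(sin(u)).
Assemble K = (LN − M²)/(EG − F²) = 1/4. At (u, v) = (5*pi/6, -pi/6): K = 1/4.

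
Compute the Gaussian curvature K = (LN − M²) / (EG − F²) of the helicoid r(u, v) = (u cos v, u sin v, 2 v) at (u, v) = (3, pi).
K = -4/169

Coefficients of the first fundamental form: E = 1, F = 0, G = u^2 + 4.
Coefficients of the second fundamental form: L = 0, M = -2/sqrt(u^2 + 4), N = 0.
Assemble K = (LN − M²)/(EG − F²) = -4/(u^2 + 4)^2. At (u, v) = (3, pi): K = -4/169.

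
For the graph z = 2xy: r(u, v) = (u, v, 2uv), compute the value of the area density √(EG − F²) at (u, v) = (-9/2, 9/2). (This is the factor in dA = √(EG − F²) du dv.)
√(EG − F²)|_{(-9/2, 9/2)} = sqrt(163)

E = 4*v^2 + 1, F = 4*u*v, G = 4*u^2 + 1, so EG − F² = 4*u^2 + 4*v^2 + 1. Taking the positive square root: √(EG − F²) = sqrt(4*u^2 + 4*v^2 + 1). At (u, v) = (-9/2, 9/2): sqrt(163).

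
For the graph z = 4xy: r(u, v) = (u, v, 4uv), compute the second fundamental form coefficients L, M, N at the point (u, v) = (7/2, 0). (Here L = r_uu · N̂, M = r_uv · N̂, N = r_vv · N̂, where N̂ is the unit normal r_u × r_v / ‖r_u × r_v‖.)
L = 0;  M = 4*sqrt(197)/197;  N = 0

Compute the unit normal N̂(u, v) = (-4*v/sqrt(16*u^2 + 16*v^2 + 1), -4*u/sqrt(16*u^2 + 16*v^2 + 1), 1/sqrt(16*u^2 + 16*v^2 + 1)), and the second partials r_uu, r_uv, r_vv. Take dot products:
  L(u, v) = r_uu · N̂ = 0,
  M(u, v) = r_uv · N̂ = 4/sqrt(16*u^2 + 16*v^2 + 1),
  N(u, v) = r_vv · N̂ = 0.
Evaluating at (u, v) = (7/2, 0):
  L = 0, M = 4*sqrt(197)/197, N = 0.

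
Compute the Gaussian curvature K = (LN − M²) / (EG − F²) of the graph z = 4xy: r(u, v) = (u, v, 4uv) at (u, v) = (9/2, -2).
K = -16/151321

Coefficients of the first fundamental form: E = 16*v^2 + 1, F = 16*u*v, G = 16*u^2 + 1.
Coefficients of the second fundamental form: L = 0, M = 4/sqrt(16*u^2 + 16*v^2 + 1), N = 0.
Assemble K = (LN − M²)/(EG − F²) = -16/(256*u^4 + 512*u^2*v^2 + 32*u^2 + 256*v^4 + 32*v^2 + 1). At (u, v) = (9/2, -2): K = -16/151321.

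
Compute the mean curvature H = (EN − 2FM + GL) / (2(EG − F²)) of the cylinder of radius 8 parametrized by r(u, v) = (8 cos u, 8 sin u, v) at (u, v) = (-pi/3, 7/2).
H = -1/16

With E = 64, F = 0, G = 1, L = -8, M = 0, N = 0, assemble
  H = (EN − 2FM + GL) / (2(EG − F²)) = -1/16.
At (u, v) = (-pi/3, 7/2): H = -1/16.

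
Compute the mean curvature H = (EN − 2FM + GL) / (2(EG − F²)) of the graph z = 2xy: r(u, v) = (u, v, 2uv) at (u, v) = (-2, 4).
H = 64/729

With E = 4*v^2 + 1, F = 4*u*v, G = 4*u^2 + 1, L = 0, M = 2/sqrt(4*u^2 + 4*v^2 + 1), N = 0, assemble
  H = (EN − 2FM + GL) / (2(EG − F²)) = -8*u*v/(4*u^2 + 4*v^2 + 1)^(3/2).
At (u, v) = (-2, 4): H = 64/729.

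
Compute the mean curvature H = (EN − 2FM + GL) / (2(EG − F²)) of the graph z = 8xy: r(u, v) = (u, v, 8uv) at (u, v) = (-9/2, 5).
H = 11520*sqrt(2897)/8392609

With E = 64*v^2 + 1, F = 64*u*v, G = 64*u^2 + 1, L = 0, M = 8/sqrt(64*u^2 + 64*v^2 + 1), N = 0, assemble
  H = (EN − 2FM + GL) / (2(EG − F²)) = -512*u*v/(64*u^2 + 64*v^2 + 1)^(3/2).
At (u, v) = (-9/2, 5): H = 11520*sqrt(2897)/8392609.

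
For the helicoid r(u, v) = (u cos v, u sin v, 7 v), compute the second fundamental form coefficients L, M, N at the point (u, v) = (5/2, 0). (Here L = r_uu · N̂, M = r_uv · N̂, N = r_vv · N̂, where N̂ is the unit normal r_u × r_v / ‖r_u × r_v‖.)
L = 0;  M = -14*sqrt(221)/221;  N = 0

Compute the unit normal N̂(u, v) = (7*sin(v)/sqrt(u^2 + 49), -7*cos(v)/sqrt(u^2 + 49), u/sqrt(u^2 + 49)), and the second partials r_uu, r_uv, r_vv. Take dot products:
  L(u, v) = r_uu · N̂ = 0,
  M(u, v) = r_uv · N̂ = -7/sqrt(u^2 + 49),
  N(u, v) = r_vv · N̂ = 0.
Evaluating at (u, v) = (5/2, 0):
  L = 0, M = -14*sqrt(221)/221, N = 0.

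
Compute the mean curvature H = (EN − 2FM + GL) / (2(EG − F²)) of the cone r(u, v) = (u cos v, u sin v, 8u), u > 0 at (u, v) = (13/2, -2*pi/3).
H = 8*sqrt(65)/845

With E = 65, F = 0, G = u^2, L = 0, M = 0, N = 8*sqrt(65)*u^2/(65*Abs(u)), assemble
  H = (EN − 2FM + GL) / (2(EG − F²)) = 4*sqrt(65)/(65*Abs(u)).
At (u, v) = (13/2, -2*pi/3): H = 8*sqrt(65)/845.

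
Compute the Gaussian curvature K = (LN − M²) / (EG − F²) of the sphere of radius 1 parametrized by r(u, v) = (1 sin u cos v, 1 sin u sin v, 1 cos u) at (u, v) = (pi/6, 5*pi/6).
K = 1

Coefficients of the first fundamental form: E = 1, F = 0, G = sin(u)^2.
Coefficients of the second fundamental form: L = -sin(u)/Abs(sin(u)), M = 0, N = -sin(u)^3/Abs(sin(u)).
Assemble K = (LN − M²)/(EG − F²) = 1. At (u, v) = (pi/6, 5*pi/6): K = 1.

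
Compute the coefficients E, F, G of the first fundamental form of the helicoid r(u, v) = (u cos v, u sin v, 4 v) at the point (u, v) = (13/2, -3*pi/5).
E = 1;  F = 0;  G = 233/4

Partials: r_u = (cos(v), sin(v), 0), r_v = (-u*sin(v), u*cos(v), 4). As functions of (u, v):
  E = r_u · r_u = 1,
  F = r_u · r_v = 0,
  G = r_v · r_v = u^2 + 16.
Evaluating at (u, v) = (13/2, -3*pi/5): E = 1, F = 0, G = 233/4.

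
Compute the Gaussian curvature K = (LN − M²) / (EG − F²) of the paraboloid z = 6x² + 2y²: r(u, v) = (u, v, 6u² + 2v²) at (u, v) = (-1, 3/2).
K = 48/32761

Coefficients of the first fundamental form: E = 144*u^2 + 1, F = 48*u*v, G = 16*v^2 + 1.
Coefficients of the second fundamental form: L = 12/sqrt(144*u^2 + 16*v^2 + 1), M = 0, N = 4/sqrt(144*u^2 + 16*v^2 + 1).
Assemble K = (LN − M²)/(EG − F²) = 48/(20736*u^4 + 4608*u^2*v^2 + 288*u^2 + 256*v^4 + 32*v^2 + 1). At (u, v) = (-1, 3/2): K = 48/32761.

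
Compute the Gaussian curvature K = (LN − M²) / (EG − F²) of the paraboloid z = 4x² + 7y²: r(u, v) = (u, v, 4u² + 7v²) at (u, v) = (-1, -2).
K = 112/720801

Coefficients of the first fundamental form: E = 64*u^2 + 1, F = 112*u*v, G = 196*v^2 + 1.
Coefficients of the second fundamental form: L = 8/sqrt(64*u^2 + 196*v^2 + 1), M = 0, N = 14/sqrt(64*u^2 + 196*v^2 + 1).
Assemble K = (LN − M²)/(EG − F²) = 112/(4096*u^4 + 25088*u^2*v^2 + 128*u^2 + 38416*v^4 + 392*v^2 + 1). At (u, v) = (-1, -2): K = 112/720801.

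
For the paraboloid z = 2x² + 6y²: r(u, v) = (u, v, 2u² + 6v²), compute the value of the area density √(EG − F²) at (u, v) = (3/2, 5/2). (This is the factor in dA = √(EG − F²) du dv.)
√(EG − F²)|_{(3/2, 5/2)} = sqrt(937)

E = 16*u^2 + 1, F = 48*u*v, G = 144*v^2 + 1, so EG − F² = 16*u^2 + 144*v^2 + 1. Taking the positive square root: √(EG − F²) = sqrt(16*u^2 + 144*v^2 + 1). At (u, v) = (3/2, 5/2): sqrt(937).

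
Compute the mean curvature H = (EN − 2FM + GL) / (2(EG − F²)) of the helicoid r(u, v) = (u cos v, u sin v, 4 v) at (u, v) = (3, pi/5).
H = 0

With E = 1, F = 0, G = u^2 + 16, L = 0, M = -4/sqrt(u^2 + 16), N = 0, assemble
  H = (EN − 2FM + GL) / (2(EG − F²)) = 0.
At (u, v) = (3, pi/5): H = 0.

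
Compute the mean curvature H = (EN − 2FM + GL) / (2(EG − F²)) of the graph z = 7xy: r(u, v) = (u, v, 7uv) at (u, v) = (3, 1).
H = -1029*sqrt(491)/241081

With E = 49*v^2 + 1, F = 49*u*v, G = 49*u^2 + 1, L = 0, M = 7/sqrt(49*u^2 + 49*v^2 + 1), N = 0, assemble
  H = (EN − 2FM + GL) / (2(EG − F²)) = -343*u*v/(49*u^2 + 49*v^2 + 1)^(3/2).
At (u, v) = (3, 1): H = -1029*sqrt(491)/241081.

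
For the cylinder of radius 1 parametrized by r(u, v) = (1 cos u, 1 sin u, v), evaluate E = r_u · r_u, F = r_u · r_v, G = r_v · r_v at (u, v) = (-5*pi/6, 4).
E = 1;  F = 0;  G = 1

Partials: r_u = (-sin(u), cos(u), 0), r_v = (0, 0, 1). As functions of (u, v):
  E = r_u · r_u = 1,
  F = r_u · r_v = 0,
  G = r_v · r_v = 1.
Evaluating at (u, v) = (-5*pi/6, 4): E = 1, F = 0, G = 1.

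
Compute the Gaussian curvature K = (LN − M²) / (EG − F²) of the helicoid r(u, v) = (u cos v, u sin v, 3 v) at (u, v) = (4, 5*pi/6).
K = -9/625

Coefficients of the first fundamental form: E = 1, F = 0, G = u^2 + 9.
Coefficients of the second fundamental form: L = 0, M = -3/sqrt(u^2 + 9), N = 0.
Assemble K = (LN − M²)/(EG − F²) = -9/(u^2 + 9)^2. At (u, v) = (4, 5*pi/6): K = -9/625.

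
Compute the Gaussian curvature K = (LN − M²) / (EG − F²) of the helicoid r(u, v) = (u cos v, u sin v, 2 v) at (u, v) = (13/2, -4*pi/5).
K = -64/34225

Coefficients of the first fundamental form: E = 1, F = 0, G = u^2 + 4.
Coefficients of the second fundamental form: L = 0, M = -2/sqrt(u^2 + 4), N = 0.
Assemble K = (LN − M²)/(EG − F²) = -4/(u^2 + 4)^2. At (u, v) = (13/2, -4*pi/5): K = -64/34225.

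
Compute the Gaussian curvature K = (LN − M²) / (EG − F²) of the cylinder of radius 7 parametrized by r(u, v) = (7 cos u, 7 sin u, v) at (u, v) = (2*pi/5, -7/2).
K = 0

Coefficients of the first fundamental form: E = 49, F = 0, G = 1.
Coefficients of the second fundamental form: L = -7, M = 0, N = 0.
Assemble K = (LN − M²)/(EG − F²) = 0. At (u, v) = (2*pi/5, -7/2): K = 0.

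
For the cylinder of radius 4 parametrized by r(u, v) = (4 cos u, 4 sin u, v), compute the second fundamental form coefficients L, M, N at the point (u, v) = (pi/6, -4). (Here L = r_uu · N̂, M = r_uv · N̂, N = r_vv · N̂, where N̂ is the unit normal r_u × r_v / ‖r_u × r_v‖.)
L = -4;  M = 0;  N = 0

Compute the unit normal N̂(u, v) = (cos(u), sin(u), 0), and the second partials r_uu, r_uv, r_vv. Take dot products:
  L(u, v) = r_uu · N̂ = -4,
  M(u, v) = r_uv · N̂ = 0,
  N(u, v) = r_vv · N̂ = 0.
Evaluating at (u, v) = (pi/6, -4):
  L = -4, M = 0, N = 0.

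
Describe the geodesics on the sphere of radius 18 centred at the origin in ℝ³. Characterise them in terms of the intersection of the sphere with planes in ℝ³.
Geodesics on the sphere of radius 18 are great circles — circles of radius 18 obtained as the intersection of the sphere with planes through the origin (the centre of the sphere).

A curve α(t) of nonzero constant speed on the sphere of radius 18 is a geodesic iff its acceleration α̈ is everywhere normal to the surface, i.e. parallel to the radial vector α(t). Then d/dt(α × α̇) = α̇ × α̇ + α × α̈ = 0, so α × α̇ is a constant vector n ≠ 0 and α(t) · n = 0 for all t: α lies in the plane through the origin with normal n. The intersection of that plane with the sphere is a circle of radius 18 (a great circle). Conversely, a great circle traversed at constant speed has centripetal acceleration pointing at the origin, hence normal to the sphere, so every great circle is a geodesic.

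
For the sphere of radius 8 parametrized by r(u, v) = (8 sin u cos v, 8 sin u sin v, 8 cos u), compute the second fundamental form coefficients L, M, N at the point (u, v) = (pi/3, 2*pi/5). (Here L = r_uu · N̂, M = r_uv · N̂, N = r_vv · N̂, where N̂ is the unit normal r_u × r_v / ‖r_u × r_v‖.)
L = -8;  M = 0;  N = -6

Compute the unit normal N̂(u, v) = (sin(u)^2*cos(v)/Abs(sin(u)), sin(u)^2*sin(v)/Abs(sin(u)), sin(2*u)/(2*Abs(sin(u)))), and the second partials r_uu, r_uv, r_vv. Take dot products:
  L(u, v) = r_uu · N̂ = -8*sin(u)/Abs(sin(u)),
  M(u, v) = r_uv · N̂ = 0,
  N(u, v) = r_vv · N̂ = -8*sin(u)^3/Abs(sin(u)).
Evaluating at (u, v) = (pi/3, 2*pi/5):
  L = -8, M = 0, N = -6.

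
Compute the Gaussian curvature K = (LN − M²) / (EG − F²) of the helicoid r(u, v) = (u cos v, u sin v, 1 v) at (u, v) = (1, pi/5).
K = -1/4

Coefficients of the first fundamental form: E = 1, F = 0, G = u^2 + 1.
Coefficients of the second fundamental form: L = 0, M = -1/sqrt(u^2 + 1), N = 0.
Assemble K = (LN − M²)/(EG − F²) = -1/(u^2 + 1)^2. At (u, v) = (1, pi/5): K = -1/4.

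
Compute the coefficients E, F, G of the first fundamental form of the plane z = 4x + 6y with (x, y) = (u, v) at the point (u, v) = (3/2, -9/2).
E = 17;  F = 24;  G = 37

Partials: r_u = (1, 0, 4), r_v = (0, 1, 6). As functions of (u, v):
  E = r_u · r_u = 17,
  F = r_u · r_v = 24,
  G = r_v · r_v = 37.
Evaluating at (u, v) = (3/2, -9/2): E = 17, F = 24, G = 37.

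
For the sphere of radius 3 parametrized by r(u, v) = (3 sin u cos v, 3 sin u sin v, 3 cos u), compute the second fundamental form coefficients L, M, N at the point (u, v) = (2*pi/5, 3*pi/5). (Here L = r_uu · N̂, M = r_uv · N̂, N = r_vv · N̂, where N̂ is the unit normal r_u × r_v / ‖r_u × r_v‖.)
L = -3;  M = 0;  N = -15/8 - 3*sqrt(5)/8

Compute the unit normal N̂(u, v) = (sin(u)^2*cos(v)/Abs(sin(u)), sin(u)^2*sin(v)/Abs(sin(u)), sin(2*u)/(2*Abs(sin(u)))), and the second partials r_uu, r_uv, r_vv. Take dot products:
  L(u, v) = r_uu · N̂ = -3*sin(u)/Abs(sin(u)),
  M(u, v) = r_uv · N̂ = 0,
  N(u, v) = r_vv · N̂ = -3*sin(u)^3/Abs(sin(u)).
Evaluating at (u, v) = (2*pi/5, 3*pi/5):
  L = -3, M = 0, N = -15/8 - 3*sqrt(5)/8.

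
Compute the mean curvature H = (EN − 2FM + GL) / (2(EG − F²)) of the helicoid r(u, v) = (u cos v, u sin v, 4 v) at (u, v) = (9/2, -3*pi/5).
H = 0

With E = 1, F = 0, G = u^2 + 16, L = 0, M = -4/sqrt(u^2 + 16), N = 0, assemble
  H = (EN − 2FM + GL) / (2(EG − F²)) = 0.
At (u, v) = (9/2, -3*pi/5): H = 0.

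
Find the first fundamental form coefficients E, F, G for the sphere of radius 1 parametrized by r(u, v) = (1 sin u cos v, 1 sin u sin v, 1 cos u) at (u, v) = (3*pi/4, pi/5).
E = 1;  F = 0;  G = 1/2

Partials: r_u = (cos(u)*cos(v), sin(v)*cos(u), -sin(u)), r_v = (-sin(u)*sin(v), sin(u)*cos(v), 0). As functions of (u, v):
  E = r_u · r_u = 1,
  F = r_u · r_v = 0,
  G = r_v · r_v = sin(u)^2.
Evaluating at (u, v) = (3*pi/4, pi/5): E = 1, F = 0, G = 1/2.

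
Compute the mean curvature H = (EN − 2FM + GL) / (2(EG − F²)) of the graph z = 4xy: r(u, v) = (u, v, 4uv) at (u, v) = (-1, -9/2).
H = -288*sqrt(341)/116281

With E = 16*v^2 + 1, F = 16*u*v, G = 16*u^2 + 1, L = 0, M = 4/sqrt(16*u^2 + 16*v^2 + 1), N = 0, assemble
  H = (EN − 2FM + GL) / (2(EG − F²)) = -64*u*v/(16*u^2 + 16*v^2 + 1)^(3/2).
At (u, v) = (-1, -9/2): H = -288*sqrt(341)/116281.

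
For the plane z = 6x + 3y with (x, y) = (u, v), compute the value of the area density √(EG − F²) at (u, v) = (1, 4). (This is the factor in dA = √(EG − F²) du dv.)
√(EG − F²)|_{(1, 4)} = sqrt(46)

E = 37, F = 18, G = 10, so EG − F² = 46. Taking the positive square root: √(EG − F²) = sqrt(46). At (u, v) = (1, 4): sqrt(46).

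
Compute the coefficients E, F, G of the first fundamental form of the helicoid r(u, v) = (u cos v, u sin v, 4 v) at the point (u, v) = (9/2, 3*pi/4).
E = 1;  F = 0;  G = 145/4

Partials: r_u = (cos(v), sin(v), 0), r_v = (-u*sin(v), u*cos(v), 4). As functions of (u, v):
  E = r_u · r_u = 1,
  F = r_u · r_v = 0,
  G = r_v · r_v = u^2 + 16.
Evaluating at (u, v) = (9/2, 3*pi/4): E = 1, F = 0, G = 145/4.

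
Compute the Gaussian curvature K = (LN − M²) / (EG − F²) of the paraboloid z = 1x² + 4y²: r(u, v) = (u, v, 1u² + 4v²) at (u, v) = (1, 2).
K = 16/68121

Coefficients of the first fundamental form: E = 4*u^2 + 1, F = 16*u*v, G = 64*v^2 + 1.
Coefficients of the second fundamental form: L = 2/sqrt(4*u^2 + 64*v^2 + 1), M = 0, N = 8/sqrt(4*u^2 + 64*v^2 + 1).
Assemble K = (LN − M²)/(EG − F²) = 16/(16*u^4 + 512*u^2*v^2 + 8*u^2 + 4096*v^4 + 128*v^2 + 1). At (u, v) = (1, 2): K = 16/68121.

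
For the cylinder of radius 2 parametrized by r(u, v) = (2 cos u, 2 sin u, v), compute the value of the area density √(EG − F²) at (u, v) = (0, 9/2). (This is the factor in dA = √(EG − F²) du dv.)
√(EG − F²)|_{(0, 9/2)} = 2

E = 4, F = 0, G = 1, so EG − F² = 4. Taking the positive square root: √(EG − F²) = 2. At (u, v) = (0, 9/2): 2.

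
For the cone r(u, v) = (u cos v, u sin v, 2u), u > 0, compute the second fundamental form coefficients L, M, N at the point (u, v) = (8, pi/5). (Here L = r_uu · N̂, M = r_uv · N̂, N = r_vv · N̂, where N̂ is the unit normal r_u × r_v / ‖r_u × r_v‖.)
L = 0;  M = 0;  N = 16*sqrt(5)/5

Compute the unit normal N̂(u, v) = (-2*sqrt(5)*u*cos(v)/(5*Abs(u)), -2*sqrt(5)*u*sin(v)/(5*Abs(u)), sqrt(5)*u/(5*Abs(u))), and the second partials r_uu, r_uv, r_vv. Take dot products:
  L(u, v) = r_uu · N̂ = 0,
  M(u, v) = r_uv · N̂ = 0,
  N(u, v) = r_vv · N̂ = 2*sqrt(5)*u^2/(5*Abs(u)).
Evaluating at (u, v) = (8, pi/5):
  L = 0, M = 0, N = 16*sqrt(5)/5.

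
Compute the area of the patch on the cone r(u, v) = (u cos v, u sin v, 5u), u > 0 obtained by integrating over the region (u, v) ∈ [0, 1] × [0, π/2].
Area = sqrt(26)*pi/4

Area = ∫∫ √(EG − F²) du dv with √(EG − F²) = sqrt(26)*Abs(u). Integrating over [0, 1] × [0, π/2] gives sqrt(26)*pi/4.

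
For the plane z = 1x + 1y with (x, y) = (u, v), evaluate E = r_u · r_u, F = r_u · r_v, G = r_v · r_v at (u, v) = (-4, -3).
E = 2;  F = 1;  G = 2

Partials: r_u = (1, 0, 1), r_v = (0, 1, 1). As functions of (u, v):
  E = r_u · r_u = 2,
  F = r_u · r_v = 1,
  G = r_v · r_v = 2.
Evaluating at (u, v) = (-4, -3): E = 2, F = 1, G = 2.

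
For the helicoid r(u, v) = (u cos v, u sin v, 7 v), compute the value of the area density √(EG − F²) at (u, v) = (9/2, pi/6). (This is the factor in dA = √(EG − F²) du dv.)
√(EG − F²)|_{(9/2, pi/6)} = sqrt(277)/2

E = 1, F = 0, G = u^2 + 49, so EG − F² = u^2 + 49. Taking the positive square root: √(EG − F²) = sqrt(u^2 + 49). At (u, v) = (9/2, pi/6): sqrt(277)/2.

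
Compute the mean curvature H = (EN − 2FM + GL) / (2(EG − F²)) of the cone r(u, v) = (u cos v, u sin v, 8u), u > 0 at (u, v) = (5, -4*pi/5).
H = 4*sqrt(65)/325

With E = 65, F = 0, G = u^2, L = 0, M = 0, N = 8*sqrt(65)*u^2/(65*Abs(u)), assemble
  H = (EN − 2FM + GL) / (2(EG − F²)) = 4*sqrt(65)/(65*Abs(u)).
At (u, v) = (5, -4*pi/5): H = 4*sqrt(65)/325.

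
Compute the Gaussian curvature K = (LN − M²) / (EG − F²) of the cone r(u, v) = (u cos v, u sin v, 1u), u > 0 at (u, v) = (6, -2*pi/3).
K = 0

Coefficients of the first fundamental form: E = 2, F = 0, G = u^2.
Coefficients of the second fundamental form: L = 0, M = 0, N = sqrt(2)*u^2/(2*Abs(u)).
Assemble K = (LN − M²)/(EG − F²) = 0. At (u, v) = (6, -2*pi/3): K = 0.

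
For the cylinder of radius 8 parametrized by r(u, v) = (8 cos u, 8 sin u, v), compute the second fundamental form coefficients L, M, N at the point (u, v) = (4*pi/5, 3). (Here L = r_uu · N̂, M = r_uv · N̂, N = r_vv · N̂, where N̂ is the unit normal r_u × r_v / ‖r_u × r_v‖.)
L = -8;  M = 0;  N = 0

Compute the unit normal N̂(u, v) = (cos(u), sin(u), 0), and the second partials r_uu, r_uv, r_vv. Take dot products:
  L(u, v) = r_uu · N̂ = -8,
  M(u, v) = r_uv · N̂ = 0,
  N(u, v) = r_vv · N̂ = 0.
Evaluating at (u, v) = (4*pi/5, 3):
  L = -8, M = 0, N = 0.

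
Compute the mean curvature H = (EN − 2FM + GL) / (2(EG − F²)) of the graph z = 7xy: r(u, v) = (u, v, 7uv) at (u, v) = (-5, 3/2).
H = 4116*sqrt(5345)/5713805

With E = 49*v^2 + 1, F = 49*u*v, G = 49*u^2 + 1, L = 0, M = 7/sqrt(49*u^2 + 49*v^2 + 1), N = 0, assemble
  H = (EN − 2FM + GL) / (2(EG − F²)) = -343*u*v/(49*u^2 + 49*v^2 + 1)^(3/2).
At (u, v) = (-5, 3/2): H = 4116*sqrt(5345)/5713805.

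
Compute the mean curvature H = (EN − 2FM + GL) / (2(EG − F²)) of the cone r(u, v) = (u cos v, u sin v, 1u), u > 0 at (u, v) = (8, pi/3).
H = sqrt(2)/32

With E = 2, F = 0, G = u^2, L = 0, M = 0, N = sqrt(2)*u^2/(2*Abs(u)), assemble
  H = (EN − 2FM + GL) / (2(EG − F²)) = sqrt(2)/(4*Abs(u)).
At (u, v) = (8, pi/3): H = sqrt(2)/32.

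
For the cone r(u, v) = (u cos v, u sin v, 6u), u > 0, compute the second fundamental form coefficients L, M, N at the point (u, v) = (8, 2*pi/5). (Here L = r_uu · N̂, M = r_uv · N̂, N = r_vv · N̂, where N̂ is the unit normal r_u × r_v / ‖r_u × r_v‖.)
L = 0;  M = 0;  N = 48*sqrt(37)/37

Compute the unit normal N̂(u, v) = (-6*sqrt(37)*u*cos(v)/(37*Abs(u)), -6*sqrt(37)*u*sin(v)/(37*Abs(u)), sqrt(37)*u/(37*Abs(u))), and the second partials r_uu, r_uv, r_vv. Take dot products:
  L(u, v) = r_uu · N̂ = 0,
  M(u, v) = r_uv · N̂ = 0,
  N(u, v) = r_vv · N̂ = 6*sqrt(37)*u^2/(37*Abs(u)).
Evaluating at (u, v) = (8, 2*pi/5):
  L = 0, M = 0, N = 48*sqrt(37)/37.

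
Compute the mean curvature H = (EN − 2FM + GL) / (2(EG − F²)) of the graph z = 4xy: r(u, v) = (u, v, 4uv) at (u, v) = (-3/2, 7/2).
H = 336*sqrt(233)/54289

With E = 16*v^2 + 1, F = 16*u*v, G = 16*u^2 + 1, L = 0, M = 4/sqrt(16*u^2 + 16*v^2 + 1), N = 0, assemble
  H = (EN − 2FM + GL) / (2(EG − F²)) = -64*u*v/(16*u^2 + 16*v^2 + 1)^(3/2).
At (u, v) = (-3/2, 7/2): H = 336*sqrt(233)/54289.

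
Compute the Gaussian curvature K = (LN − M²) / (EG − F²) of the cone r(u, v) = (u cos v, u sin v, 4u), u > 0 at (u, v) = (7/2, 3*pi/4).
K = 0

Coefficients of the first fundamental form: E = 17, F = 0, G = u^2.
Coefficients of the second fundamental form: L = 0, M = 0, N = 4*sqrt(17)*u^2/(17*Abs(u)).
Assemble K = (LN − M²)/(EG − F²) = 0. At (u, v) = (7/2, 3*pi/4): K = 0.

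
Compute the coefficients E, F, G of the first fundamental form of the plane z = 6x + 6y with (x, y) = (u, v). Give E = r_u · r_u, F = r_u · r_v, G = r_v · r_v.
E = 37;  F = 36;  G = 37

Compute partials: r_u = (1, 0, 6), r_v = (0, 1, 6). Then
  E = r_u · r_u = 37,
  F = r_u · r_v = 36,
  G = r_v · r_v = 37.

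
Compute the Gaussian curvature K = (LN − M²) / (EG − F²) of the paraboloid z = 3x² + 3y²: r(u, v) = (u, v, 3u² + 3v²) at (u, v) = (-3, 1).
K = 36/130321

Coefficients of the first fundamental form: E = 36*u^2 + 1, F = 36*u*v, G = 36*v^2 + 1.
Coefficients of the second fundamental form: L = 6/sqrt(36*u^2 + 36*v^2 + 1), M = 0, N = 6/sqrt(36*u^2 + 36*v^2 + 1).
Assemble K = (LN − M²)/(EG − F²) = 36/(1296*u^4 + 2592*u^2*v^2 + 72*u^2 + 1296*v^4 + 72*v^2 + 1). At (u, v) = (-3, 1): K = 36/130321.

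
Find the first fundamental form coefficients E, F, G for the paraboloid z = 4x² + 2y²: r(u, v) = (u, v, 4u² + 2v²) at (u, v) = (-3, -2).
E = 577;  F = 192;  G = 65

Partials: r_u = (1, 0, 8*u), r_v = (0, 1, 4*v). As functions of (u, v):
  E = r_u · r_u = 64*u^2 + 1,
  F = r_u · r_v = 32*u*v,
  G = r_v · r_v = 16*v^2 + 1.
Evaluating at (u, v) = (-3, -2): E = 577, F = 192, G = 65.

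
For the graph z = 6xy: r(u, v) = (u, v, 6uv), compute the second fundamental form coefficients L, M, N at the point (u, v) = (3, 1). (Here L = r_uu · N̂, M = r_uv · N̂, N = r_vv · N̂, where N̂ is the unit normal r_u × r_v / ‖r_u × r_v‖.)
L = 0;  M = 6/19;  N = 0

Compute the unit normal N̂(u, v) = (-6*v/sqrt(36*u^2 + 36*v^2 + 1), -6*u/sqrt(36*u^2 + 36*v^2 + 1), 1/sqrt(36*u^2 + 36*v^2 + 1)), and the second partials r_uu, r_uv, r_vv. Take dot products:
  L(u, v) = r_uu · N̂ = 0,
  M(u, v) = r_uv · N̂ = 6/sqrt(36*u^2 + 36*v^2 + 1),
  N(u, v) = r_vv · N̂ = 0.
Evaluating at (u, v) = (3, 1):
  L = 0, M = 6/19, N = 0.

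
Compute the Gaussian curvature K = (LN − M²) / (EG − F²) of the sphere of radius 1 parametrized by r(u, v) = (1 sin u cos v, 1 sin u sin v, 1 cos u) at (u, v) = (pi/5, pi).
K = 1

Coefficients of the first fundamental form: E = 1, F = 0, G = sin(u)^2.
Coefficients of the second fundamental form: L = -sin(u)/Abs(sin(u)), M = 0, N = -sin(u)^3/Abs(sin(u)).
Assemble K = (LN − M²)/(EG − F²) = 1. At (u, v) = (pi/5, pi): K = 1.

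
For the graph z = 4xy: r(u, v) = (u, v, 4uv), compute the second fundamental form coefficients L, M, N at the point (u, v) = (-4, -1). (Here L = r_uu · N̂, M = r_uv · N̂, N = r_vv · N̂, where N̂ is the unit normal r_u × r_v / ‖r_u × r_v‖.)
L = 0;  M = 4*sqrt(273)/273;  N = 0

Compute the unit normal N̂(u, v) = (-4*v/sqrt(16*u^2 + 16*v^2 + 1), -4*u/sqrt(16*u^2 + 16*v^2 + 1), 1/sqrt(16*u^2 + 16*v^2 + 1)), and the second partials r_uu, r_uv, r_vv. Take dot products:
  L(u, v) = r_uu · N̂ = 0,
  M(u, v) = r_uv · N̂ = 4/sqrt(16*u^2 + 16*v^2 + 1),
  N(u, v) = r_vv · N̂ = 0.
Evaluating at (u, v) = (-4, -1):
  L = 0, M = 4*sqrt(273)/273, N = 0.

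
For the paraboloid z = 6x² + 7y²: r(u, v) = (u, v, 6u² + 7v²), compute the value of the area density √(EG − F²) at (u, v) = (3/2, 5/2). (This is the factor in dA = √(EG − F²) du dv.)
√(EG − F²)|_{(3/2, 5/2)} = 5*sqrt(62)

E = 144*u^2 + 1, F = 168*u*v, G = 196*v^2 + 1, so EG − F² = 144*u^2 + 196*v^2 + 1. Taking the positive square root: √(EG − F²) = sqrt(144*u^2 + 196*v^2 + 1). At (u, v) = (3/2, 5/2): 5*sqrt(62).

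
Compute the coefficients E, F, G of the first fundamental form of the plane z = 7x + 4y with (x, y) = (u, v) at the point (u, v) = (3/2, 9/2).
E = 50;  F = 28;  G = 17

Partials: r_u = (1, 0, 7), r_v = (0, 1, 4). As functions of (u, v):
  E = r_u · r_u = 50,
  F = r_u · r_v = 28,
  G = r_v · r_v = 17.
Evaluating at (u, v) = (3/2, 9/2): E = 50, F = 28, G = 17.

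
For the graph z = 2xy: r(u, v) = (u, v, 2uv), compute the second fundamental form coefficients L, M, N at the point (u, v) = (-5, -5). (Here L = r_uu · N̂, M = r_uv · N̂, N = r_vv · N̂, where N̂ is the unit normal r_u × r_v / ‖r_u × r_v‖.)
L = 0;  M = 2*sqrt(201)/201;  N = 0

Compute the unit normal N̂(u, v) = (-2*v/sqrt(4*u^2 + 4*v^2 + 1), -2*u/sqrt(4*u^2 + 4*v^2 + 1), 1/sqrt(4*u^2 + 4*v^2 + 1)), and the second partials r_uu, r_uv, r_vv. Take dot products:
  L(u, v) = r_uu · N̂ = 0,
  M(u, v) = r_uv · N̂ = 2/sqrt(4*u^2 + 4*v^2 + 1),
  N(u, v) = r_vv · N̂ = 0.
Evaluating at (u, v) = (-5, -5):
  L = 0, M = 2*sqrt(201)/201, N = 0.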